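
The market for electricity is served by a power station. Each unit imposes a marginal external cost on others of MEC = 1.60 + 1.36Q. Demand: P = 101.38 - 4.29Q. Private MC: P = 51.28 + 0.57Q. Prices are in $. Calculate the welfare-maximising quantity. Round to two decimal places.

Q* = 7.80

Social marginal cost = private MC + MEC = 52.88 + 1.93Q.
Set SMC = demand: 52.88 + 1.93Q = 101.38 - 4.29Q → Q* = 7.7974.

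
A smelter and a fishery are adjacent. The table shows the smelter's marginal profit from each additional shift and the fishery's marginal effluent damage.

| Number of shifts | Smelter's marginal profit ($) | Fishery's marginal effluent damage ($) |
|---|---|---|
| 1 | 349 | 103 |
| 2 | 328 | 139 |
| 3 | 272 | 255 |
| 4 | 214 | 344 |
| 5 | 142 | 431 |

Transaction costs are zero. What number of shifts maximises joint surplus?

Bargaining reaches the level where marginal profit last exceeds marginal effluent damage.
That holds through level 3 (272 ≥ 255) but not at 4 (214 < 344).

3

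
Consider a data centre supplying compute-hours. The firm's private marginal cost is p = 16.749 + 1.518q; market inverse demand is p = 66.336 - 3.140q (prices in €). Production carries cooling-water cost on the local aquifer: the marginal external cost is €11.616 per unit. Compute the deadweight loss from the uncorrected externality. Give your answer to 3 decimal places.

Market equilibrium (private): 16.749 + 1.518q = 66.336 - 3.140q → q_m = 10.6456.
Social marginal cost = private MC + MEC = 28.365 + 1.518q.
Set SMC = demand: 28.365 + 1.518q = 66.336 - 3.140q → q* = 8.1518.
Height of the DWL triangle at q_m is SMC(q_m) − demand(q_m) = MEC(q_m) = 11.6160.
DWL = ½ × 2.4938 × 11.6160 = 14.4840.

DWL = €14.484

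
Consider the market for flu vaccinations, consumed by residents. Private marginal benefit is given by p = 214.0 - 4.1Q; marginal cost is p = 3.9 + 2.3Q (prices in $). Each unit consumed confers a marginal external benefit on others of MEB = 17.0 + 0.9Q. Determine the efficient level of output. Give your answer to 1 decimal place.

Social marginal benefit = demand + MEB = 231.0 - 3.2Q.
Set SMB = MC: 231.0 - 3.2Q = 3.9 + 2.3Q → Q* = 41.2909.

Q* = 41.3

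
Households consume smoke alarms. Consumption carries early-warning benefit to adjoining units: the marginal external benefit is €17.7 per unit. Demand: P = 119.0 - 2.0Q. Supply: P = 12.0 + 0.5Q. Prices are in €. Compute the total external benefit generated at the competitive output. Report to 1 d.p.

€757.6

Market equilibrium (private): 12.0 + 0.5Q = 119.0 - 2.0Q → Q_m = 42.8000.
Total external benefit = MEB × Q_m = 17.7 × 42.8000 = 757.5600.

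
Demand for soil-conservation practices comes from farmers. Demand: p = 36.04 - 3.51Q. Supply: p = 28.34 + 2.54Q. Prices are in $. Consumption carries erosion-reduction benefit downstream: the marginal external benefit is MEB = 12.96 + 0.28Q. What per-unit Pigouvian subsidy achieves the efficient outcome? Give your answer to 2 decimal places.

subsidy = $13.96 per unit

Social marginal benefit = demand + MEB = 49.00 - 3.23Q.
Set SMB = MC: 49.00 - 3.23Q = 28.34 + 2.54Q → Q* = 3.5806.
The Pigouvian subsidy equals MEB at Q*: 12.96 + 0.28×3.5806 = 13.9626.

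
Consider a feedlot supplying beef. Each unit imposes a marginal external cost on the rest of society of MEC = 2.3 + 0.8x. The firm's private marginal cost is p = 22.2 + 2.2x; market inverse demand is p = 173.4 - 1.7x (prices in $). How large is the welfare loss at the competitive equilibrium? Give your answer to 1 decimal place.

DWL = $118.1

Market equilibrium (private): 22.2 + 2.2x = 173.4 - 1.7x → x_m = 38.7692.
Social marginal cost = private MC + MEC = 24.5 + 3.0x.
Set SMC = demand: 24.5 + 3.0x = 173.4 - 1.7x → x* = 31.6809.
The welfare-loss triangle has base |x_m − x*| and height MEC(x_m) (the vertical gap between SMC and demand is zero at x* and MEC at x_m).
DWL = ½ × 7.0883 × 33.3154 = 118.0748.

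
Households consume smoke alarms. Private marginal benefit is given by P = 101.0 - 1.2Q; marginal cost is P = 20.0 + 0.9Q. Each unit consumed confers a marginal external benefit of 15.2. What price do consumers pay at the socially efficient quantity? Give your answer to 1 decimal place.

P = 46.0

Social marginal benefit = demand + MEB = 116.2 - 1.2Q.
Set SMB = MC: 116.2 - 1.2Q = 20.0 + 0.9Q → Q* = 45.8095.
Consumer price on the demand curve at Q*: 101.0 − 1.2×45.8095 = 46.0286.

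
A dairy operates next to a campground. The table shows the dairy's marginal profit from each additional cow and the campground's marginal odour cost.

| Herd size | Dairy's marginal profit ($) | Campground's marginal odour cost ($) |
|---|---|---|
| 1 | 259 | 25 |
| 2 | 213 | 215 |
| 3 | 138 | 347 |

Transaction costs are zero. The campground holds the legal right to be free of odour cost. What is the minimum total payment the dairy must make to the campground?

Efficient level: marginal profit ≥ marginal odour cost through level 1, so k* = 1.
With the campground holding the right, the dairy must at least compensate total damage at k*: 25 = 25.

$25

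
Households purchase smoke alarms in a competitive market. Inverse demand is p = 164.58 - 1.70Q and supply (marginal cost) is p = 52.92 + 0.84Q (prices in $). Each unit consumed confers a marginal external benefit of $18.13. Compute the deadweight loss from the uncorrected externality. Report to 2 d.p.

DWL = $64.70

Market equilibrium (private): 52.92 + 0.84Q = 164.58 - 1.70Q → Q_m = 43.9606.
Social marginal benefit = demand + MEB = 182.71 - 1.70Q.
Set SMB = MC: 182.71 - 1.70Q = 52.92 + 0.84Q → Q* = 51.0984.
The loss is the area between SMB and MC from Q* to Q_m; with linear curves that's a triangle of height MEB(Q_m).
DWL = ½ × 7.1378 × 18.1300 = 64.7042.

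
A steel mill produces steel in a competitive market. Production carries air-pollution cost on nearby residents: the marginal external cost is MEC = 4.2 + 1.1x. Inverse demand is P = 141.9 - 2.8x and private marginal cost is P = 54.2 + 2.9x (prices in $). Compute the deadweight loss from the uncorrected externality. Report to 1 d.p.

Market equilibrium (private): 54.2 + 2.9x = 141.9 - 2.8x → x_m = 15.3860.
Social marginal cost = private MC + MEC = 58.4 + 4.0x.
Set SMC = demand: 58.4 + 4.0x = 141.9 - 2.8x → x* = 12.2794.
The welfare-loss triangle has base |x_m − x*| and height MEC(x_m) (the vertical gap between SMC and demand is zero at x* and MEC at x_m).
DWL = ½ × 3.1066 × 21.1246 = 32.8128.

DWL = $32.8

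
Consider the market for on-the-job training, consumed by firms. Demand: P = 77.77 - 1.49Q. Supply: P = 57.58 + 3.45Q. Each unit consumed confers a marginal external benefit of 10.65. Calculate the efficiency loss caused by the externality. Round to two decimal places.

Market equilibrium (private): 57.58 + 3.45Q = 77.77 - 1.49Q → Q_m = 4.0870.
Social marginal benefit = demand + MEB = 88.42 - 1.49Q.
Set SMB = MC: 88.42 - 1.49Q = 57.58 + 3.45Q → Q* = 6.2429.
Height of the DWL triangle at Q_m is SMB(Q_m) − MC(Q_m) = MEB(Q_m) = 10.6500.
DWL = ½ × 2.1559 × 10.6500 = 11.4802.

DWL = 11.48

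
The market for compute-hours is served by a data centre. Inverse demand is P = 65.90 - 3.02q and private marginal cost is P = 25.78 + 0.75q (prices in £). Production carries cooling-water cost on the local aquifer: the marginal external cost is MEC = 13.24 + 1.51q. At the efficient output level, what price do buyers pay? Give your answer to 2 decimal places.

P = £50.53

Social marginal cost = private MC + MEC = 39.02 + 2.26q.
Set SMC = demand: 39.02 + 2.26q = 65.90 - 3.02q → q* = 5.0909.
Consumer price on the demand curve at q*: 65.90 − 3.02×5.0909 = 50.5255.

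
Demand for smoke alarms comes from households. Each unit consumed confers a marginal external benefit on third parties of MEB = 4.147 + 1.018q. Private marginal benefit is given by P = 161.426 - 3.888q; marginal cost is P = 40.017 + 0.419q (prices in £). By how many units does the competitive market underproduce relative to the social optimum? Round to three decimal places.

Market equilibrium (private): 40.017 + 0.419q = 161.426 - 3.888q → q_m = 28.1888.
Social marginal benefit = demand + MEB = 165.573 - 2.870q.
Set SMB = MC: 165.573 - 2.870q = 40.017 + 0.419q → q* = 38.1745.
Gap = |28.1888 − 38.1745| = 9.9857.

9.986 units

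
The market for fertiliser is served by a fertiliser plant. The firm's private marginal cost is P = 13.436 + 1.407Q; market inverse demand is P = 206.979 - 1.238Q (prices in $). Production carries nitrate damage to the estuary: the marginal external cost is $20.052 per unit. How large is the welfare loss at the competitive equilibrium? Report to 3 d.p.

DWL = $76.008

Market equilibrium (private): 13.436 + 1.407Q = 206.979 - 1.238Q → Q_m = 73.1732.
Social marginal cost = private MC + MEC = 33.488 + 1.407Q.
Set SMC = demand: 33.488 + 1.407Q = 206.979 - 1.238Q → Q* = 65.5921.
The loss is the area between SMC and demand from Q* to Q_m; with linear curves that's a triangle of height MEC(Q_m).
DWL = ½ × 7.5811 × 20.0520 = 76.0081.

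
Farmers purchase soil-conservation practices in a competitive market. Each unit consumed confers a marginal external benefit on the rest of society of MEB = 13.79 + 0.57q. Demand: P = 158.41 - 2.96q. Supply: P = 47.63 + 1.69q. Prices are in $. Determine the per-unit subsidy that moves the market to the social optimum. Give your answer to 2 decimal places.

subsidy = $31.19 per unit

Social marginal benefit = demand + MEB = 172.20 - 2.39q.
Set SMB = MC: 172.20 - 2.39q = 47.63 + 1.69q → q* = 30.5319.
The Pigouvian subsidy equals MEB at q*: 13.79 + 0.57×30.5319 = 31.1932.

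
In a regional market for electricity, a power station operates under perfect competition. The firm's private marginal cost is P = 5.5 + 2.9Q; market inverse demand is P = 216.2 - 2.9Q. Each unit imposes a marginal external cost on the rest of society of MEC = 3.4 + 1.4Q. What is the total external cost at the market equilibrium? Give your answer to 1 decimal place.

Market equilibrium (private): 5.5 + 2.9Q = 216.2 - 2.9Q → Q_m = 36.3276.
Total external cost = ∫₀^{Q_m} (3.4 + 1.4Q) dQ = 3.4×36.3276 + ½×1.4×36.3276² = 1047.3000.

1047.3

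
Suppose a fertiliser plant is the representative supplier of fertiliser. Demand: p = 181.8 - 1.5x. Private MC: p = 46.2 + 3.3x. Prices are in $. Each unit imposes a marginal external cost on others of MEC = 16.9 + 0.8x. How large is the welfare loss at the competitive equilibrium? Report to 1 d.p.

DWL = $139.3

Market equilibrium (private): 46.2 + 3.3x = 181.8 - 1.5x → x_m = 28.2500.
Social marginal cost = private MC + MEC = 63.1 + 4.1x.
Set SMC = demand: 63.1 + 4.1x = 181.8 - 1.5x → x* = 21.1964.
The welfare-loss triangle has base |x_m − x*| and height MEC(x_m) (the vertical gap between SMC and demand is zero at x* and MEC at x_m).
DWL = ½ × 7.0536 × 39.5000 = 139.3086.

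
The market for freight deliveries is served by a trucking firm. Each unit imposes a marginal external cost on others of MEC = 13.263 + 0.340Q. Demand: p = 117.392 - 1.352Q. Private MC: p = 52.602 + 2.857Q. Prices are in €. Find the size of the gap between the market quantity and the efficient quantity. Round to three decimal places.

Market equilibrium (private): 52.602 + 2.857Q = 117.392 - 1.352Q → Q_m = 15.3932.
Social marginal cost = private MC + MEC = 65.865 + 3.197Q.
Set SMC = demand: 65.865 + 3.197Q = 117.392 - 1.352Q → Q* = 11.3271.
Gap = |15.3932 − 11.3271| = 4.0661.

4.066 units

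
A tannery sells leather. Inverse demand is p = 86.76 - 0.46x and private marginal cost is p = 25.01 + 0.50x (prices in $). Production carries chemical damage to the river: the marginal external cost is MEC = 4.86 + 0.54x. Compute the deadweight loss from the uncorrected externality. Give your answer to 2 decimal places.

DWL = $522.57

Market equilibrium (private): 25.01 + 0.50x = 86.76 - 0.46x → x_m = 64.3229.
Social marginal cost = private MC + MEC = 29.87 + 1.04x.
Set SMC = demand: 29.87 + 1.04x = 86.76 - 0.46x → x* = 37.9267.
Height of the DWL triangle at x_m is SMC(x_m) − demand(x_m) = MEC(x_m) = 39.5944.
DWL = ½ × 26.3962 × 39.5944 = 522.5709.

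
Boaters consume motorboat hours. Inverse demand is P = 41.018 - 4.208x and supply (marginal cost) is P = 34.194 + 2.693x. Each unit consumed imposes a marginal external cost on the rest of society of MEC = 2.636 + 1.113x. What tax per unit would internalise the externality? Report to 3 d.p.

tax = 3.218 per unit

Social marginal benefit = demand − MEC = 38.382 - 5.321x.
Set SMB = MC: 38.382 - 5.321x = 34.194 + 2.693x → x* = 0.5226.
The Pigouvian tax equals MEC at x*: 2.636 + 1.113×0.5226 = 3.2177.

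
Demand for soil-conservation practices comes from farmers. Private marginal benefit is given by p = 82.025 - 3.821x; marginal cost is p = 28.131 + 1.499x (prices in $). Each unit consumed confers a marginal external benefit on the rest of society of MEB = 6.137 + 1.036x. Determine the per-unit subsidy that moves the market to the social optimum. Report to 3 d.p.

Social marginal benefit = demand + MEB = 88.162 - 2.785x.
Set SMB = MC: 88.162 - 2.785x = 28.131 + 1.499x → x* = 14.0128.
The Pigouvian subsidy equals MEB at x*: 6.137 + 1.036×14.0128 = 20.6543.

subsidy = $20.654 per unit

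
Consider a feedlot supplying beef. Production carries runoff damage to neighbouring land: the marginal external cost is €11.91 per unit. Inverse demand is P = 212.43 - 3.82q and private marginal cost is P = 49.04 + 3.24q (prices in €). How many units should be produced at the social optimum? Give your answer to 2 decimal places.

q* = 21.46

Social marginal cost = private MC + MEC = 60.95 + 3.24q.
Set SMC = demand: 60.95 + 3.24q = 212.43 - 3.82q → q* = 21.4561.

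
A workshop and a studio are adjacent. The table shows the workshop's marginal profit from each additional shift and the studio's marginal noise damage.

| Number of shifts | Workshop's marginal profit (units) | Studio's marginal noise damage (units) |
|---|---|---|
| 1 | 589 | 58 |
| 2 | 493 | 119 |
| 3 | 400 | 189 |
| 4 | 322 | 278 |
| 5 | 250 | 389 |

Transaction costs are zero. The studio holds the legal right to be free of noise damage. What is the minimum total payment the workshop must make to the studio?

Efficient level: marginal profit ≥ marginal noise damage through level 4, so k* = 4.
With the studio holding the right, the workshop must at least compensate total damage at k*: 58 + 119 + 189 + 278 = 644.

644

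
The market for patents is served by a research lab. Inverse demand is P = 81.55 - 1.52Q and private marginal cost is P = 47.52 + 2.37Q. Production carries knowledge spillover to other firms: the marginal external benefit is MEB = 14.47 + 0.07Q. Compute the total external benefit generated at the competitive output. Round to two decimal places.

Market equilibrium (private): 47.52 + 2.37Q = 81.55 - 1.52Q → Q_m = 8.7481.
Total external benefit = ∫₀^{Q_m} (14.47 + 0.07Q) dQ = 14.47×8.7481 + ½×0.07×8.7481² = 129.2635.

129.26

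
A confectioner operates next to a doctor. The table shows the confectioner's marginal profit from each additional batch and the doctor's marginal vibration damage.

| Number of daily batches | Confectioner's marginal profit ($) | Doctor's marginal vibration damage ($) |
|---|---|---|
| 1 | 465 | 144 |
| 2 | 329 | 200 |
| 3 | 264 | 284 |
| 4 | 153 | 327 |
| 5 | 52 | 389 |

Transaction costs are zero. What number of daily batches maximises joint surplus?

2

Bargaining reaches the level where marginal profit last exceeds marginal vibration damage.
That holds through level 2 (329 ≥ 200) but not at 3 (264 < 284).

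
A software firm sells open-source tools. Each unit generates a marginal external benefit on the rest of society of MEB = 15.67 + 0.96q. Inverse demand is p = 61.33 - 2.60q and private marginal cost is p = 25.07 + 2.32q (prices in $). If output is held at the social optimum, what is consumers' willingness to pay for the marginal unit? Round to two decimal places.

Social marginal cost = private MC − MEB = 9.40 + 1.36q.
Set SMC = demand: 9.40 + 1.36q = 61.33 - 2.60q → q* = 13.1136.
Consumer price on the demand curve at q*: 61.33 − 2.60×13.1136 = 27.2346.

P = $27.23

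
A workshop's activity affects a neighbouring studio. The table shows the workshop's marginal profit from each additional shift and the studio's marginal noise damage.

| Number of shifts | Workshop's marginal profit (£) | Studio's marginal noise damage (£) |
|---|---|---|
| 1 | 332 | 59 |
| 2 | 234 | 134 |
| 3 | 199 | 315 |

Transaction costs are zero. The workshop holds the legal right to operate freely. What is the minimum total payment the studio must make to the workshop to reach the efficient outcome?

Left alone the workshop would choose level 3 (marginal profit stays positive).
Efficient level: k* = 2 (marginal profit ≥ marginal noise damage through 2).
The studio must at least cover the workshop's forgone profit from cutting 3→2: 199 = 199.

£199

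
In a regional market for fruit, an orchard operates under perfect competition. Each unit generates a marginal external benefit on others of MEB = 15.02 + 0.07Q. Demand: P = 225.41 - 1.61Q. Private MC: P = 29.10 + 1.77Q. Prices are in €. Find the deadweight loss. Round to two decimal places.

Market equilibrium (private): 29.10 + 1.77Q = 225.41 - 1.61Q → Q_m = 58.0799.
Social marginal cost = private MC − MEB = 14.08 + 1.70Q.
Set SMC = demand: 14.08 + 1.70Q = 225.41 - 1.61Q → Q* = 63.8459.
Height of the DWL triangle at Q_m is demand(Q_m) − SMC(Q_m) = MEB(Q_m) = 19.0856.
DWL = ½ × 5.7660 × 19.0856 = 55.0238.

DWL = €55.02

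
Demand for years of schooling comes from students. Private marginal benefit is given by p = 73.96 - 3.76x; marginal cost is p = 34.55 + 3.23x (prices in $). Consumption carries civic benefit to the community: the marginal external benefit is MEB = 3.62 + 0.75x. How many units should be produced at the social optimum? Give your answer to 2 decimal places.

Social marginal benefit = demand + MEB = 77.58 - 3.01x.
Set SMB = MC: 77.58 - 3.01x = 34.55 + 3.23x → x* = 6.8958.

x* = 6.90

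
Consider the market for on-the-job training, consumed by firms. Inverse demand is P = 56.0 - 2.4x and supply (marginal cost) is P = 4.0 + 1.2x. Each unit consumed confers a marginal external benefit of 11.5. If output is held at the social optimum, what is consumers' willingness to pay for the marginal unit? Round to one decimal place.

Social marginal benefit = demand + MEB = 67.5 - 2.4x.
Set SMB = MC: 67.5 - 2.4x = 4.0 + 1.2x → x* = 17.6389.
Consumer price on the demand curve at x*: 56.0 − 2.4×17.6389 = 13.6666.

P = 13.7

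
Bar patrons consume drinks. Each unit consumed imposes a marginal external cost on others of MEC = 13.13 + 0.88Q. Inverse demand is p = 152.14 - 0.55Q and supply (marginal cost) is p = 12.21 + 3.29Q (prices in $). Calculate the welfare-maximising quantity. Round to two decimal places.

Q* = 26.86

Social marginal benefit = demand − MEC = 139.01 - 1.43Q.
Set SMB = MC: 139.01 - 1.43Q = 12.21 + 3.29Q → Q* = 26.8644.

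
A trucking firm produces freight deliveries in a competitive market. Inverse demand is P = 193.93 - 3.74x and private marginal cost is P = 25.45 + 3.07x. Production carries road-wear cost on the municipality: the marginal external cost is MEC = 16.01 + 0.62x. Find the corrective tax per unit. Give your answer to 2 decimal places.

Social marginal cost = private MC + MEC = 41.46 + 3.69x.
Set SMC = demand: 41.46 + 3.69x = 193.93 - 3.74x → x* = 20.5209.
The Pigouvian tax equals MEC at x*: 16.01 + 0.62×20.5209 = 28.7330.

tax = 28.73 per unit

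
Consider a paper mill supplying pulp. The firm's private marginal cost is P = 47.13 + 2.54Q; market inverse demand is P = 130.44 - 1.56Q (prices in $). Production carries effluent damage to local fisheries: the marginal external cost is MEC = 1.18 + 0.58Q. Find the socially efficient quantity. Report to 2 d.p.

Social marginal cost = private MC + MEC = 48.31 + 3.12Q.
Set SMC = demand: 48.31 + 3.12Q = 130.44 - 1.56Q → Q* = 17.5491.

Q* = 17.55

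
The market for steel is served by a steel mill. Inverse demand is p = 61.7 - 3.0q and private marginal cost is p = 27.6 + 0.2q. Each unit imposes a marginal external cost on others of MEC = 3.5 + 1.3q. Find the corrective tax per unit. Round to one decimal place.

Social marginal cost = private MC + MEC = 31.1 + 1.5q.
Set SMC = demand: 31.1 + 1.5q = 61.7 - 3.0q → q* = 6.8000.
The Pigouvian tax equals MEC at q*: 3.5 + 1.3×6.8000 = 12.3400.

tax = 12.3 per unit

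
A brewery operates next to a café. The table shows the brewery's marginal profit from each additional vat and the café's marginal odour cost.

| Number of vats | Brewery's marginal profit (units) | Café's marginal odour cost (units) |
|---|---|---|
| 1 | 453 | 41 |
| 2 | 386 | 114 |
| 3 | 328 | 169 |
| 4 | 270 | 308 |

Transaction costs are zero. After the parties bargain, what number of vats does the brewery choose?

3

Bargaining reaches the level where marginal profit last exceeds marginal odour cost.
That holds through level 3 (328 ≥ 169) but not at 4 (270 < 308).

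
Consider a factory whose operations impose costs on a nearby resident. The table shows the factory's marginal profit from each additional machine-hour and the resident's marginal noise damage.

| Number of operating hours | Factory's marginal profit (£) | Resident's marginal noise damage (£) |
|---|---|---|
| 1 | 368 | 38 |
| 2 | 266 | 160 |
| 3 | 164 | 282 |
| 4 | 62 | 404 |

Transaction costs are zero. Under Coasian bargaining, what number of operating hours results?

Bargaining reaches the level where marginal profit last exceeds marginal noise damage.
That holds through level 2 (266 ≥ 160) but not at 3 (164 < 282).

2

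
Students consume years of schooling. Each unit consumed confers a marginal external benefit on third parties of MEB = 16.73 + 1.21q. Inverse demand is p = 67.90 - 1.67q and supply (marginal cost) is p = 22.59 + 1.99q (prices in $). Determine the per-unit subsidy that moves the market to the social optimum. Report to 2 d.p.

subsidy = $47.37 per unit

Social marginal benefit = demand + MEB = 84.63 - 0.46q.
Set SMB = MC: 84.63 - 0.46q = 22.59 + 1.99q → q* = 25.3224.
The Pigouvian subsidy equals MEB at q*: 16.73 + 1.21×25.3224 = 47.3701.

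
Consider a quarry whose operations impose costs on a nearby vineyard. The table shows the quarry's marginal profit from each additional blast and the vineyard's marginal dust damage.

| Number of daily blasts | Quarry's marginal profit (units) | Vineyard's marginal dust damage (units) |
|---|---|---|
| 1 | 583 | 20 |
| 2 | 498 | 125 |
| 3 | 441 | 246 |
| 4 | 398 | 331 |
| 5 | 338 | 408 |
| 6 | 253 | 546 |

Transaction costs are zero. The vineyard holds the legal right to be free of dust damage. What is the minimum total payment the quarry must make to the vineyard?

722

Efficient level: marginal profit ≥ marginal dust damage through level 4, so k* = 4.
With the vineyard holding the right, the quarry must at least compensate total damage at k*: 20 + 125 + 246 + 331 = 722.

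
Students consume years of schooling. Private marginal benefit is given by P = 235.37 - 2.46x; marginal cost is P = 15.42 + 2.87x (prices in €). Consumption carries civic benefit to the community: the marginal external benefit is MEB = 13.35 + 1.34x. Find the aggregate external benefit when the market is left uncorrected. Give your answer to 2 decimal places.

€1691.86

Market equilibrium (private): 15.42 + 2.87x = 235.37 - 2.46x → x_m = 41.2664.
Total external benefit = ∫₀^{x_m} (13.35 + 1.34x) dx = 13.35×41.2664 + ½×1.34×41.2664² = 1691.8600.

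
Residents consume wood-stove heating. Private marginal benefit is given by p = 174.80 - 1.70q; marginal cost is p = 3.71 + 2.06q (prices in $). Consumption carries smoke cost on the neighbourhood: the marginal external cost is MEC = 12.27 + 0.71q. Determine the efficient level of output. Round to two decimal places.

Social marginal benefit = demand − MEC = 162.53 - 2.41q.
Set SMB = MC: 162.53 - 2.41q = 3.71 + 2.06q → q* = 35.5302.

q* = 35.53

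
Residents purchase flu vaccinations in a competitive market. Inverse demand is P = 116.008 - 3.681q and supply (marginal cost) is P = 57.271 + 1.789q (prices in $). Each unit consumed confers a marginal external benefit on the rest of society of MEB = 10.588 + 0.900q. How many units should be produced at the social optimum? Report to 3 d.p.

q* = 15.170

Social marginal benefit = demand + MEB = 126.596 - 2.781q.
Set SMB = MC: 126.596 - 2.781q = 57.271 + 1.789q → q* = 15.1696.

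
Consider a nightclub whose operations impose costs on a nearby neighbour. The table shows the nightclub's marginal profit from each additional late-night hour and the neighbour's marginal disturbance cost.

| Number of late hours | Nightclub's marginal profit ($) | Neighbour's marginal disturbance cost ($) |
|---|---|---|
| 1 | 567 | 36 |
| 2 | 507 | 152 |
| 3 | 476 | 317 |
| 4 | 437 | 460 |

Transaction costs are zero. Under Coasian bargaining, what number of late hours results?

3

Bargaining reaches the level where marginal profit last exceeds marginal disturbance cost.
That holds through level 3 (476 ≥ 317) but not at 4 (437 < 460).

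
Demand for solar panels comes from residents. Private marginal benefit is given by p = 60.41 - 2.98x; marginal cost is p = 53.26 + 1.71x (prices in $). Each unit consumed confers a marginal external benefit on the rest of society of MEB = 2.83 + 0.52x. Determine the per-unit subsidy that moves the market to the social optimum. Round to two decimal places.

Social marginal benefit = demand + MEB = 63.24 - 2.46x.
Set SMB = MC: 63.24 - 2.46x = 53.26 + 1.71x → x* = 2.3933.
The Pigouvian subsidy equals MEB at x*: 2.83 + 0.52×2.3933 = 4.0745.

subsidy = $4.07 per unit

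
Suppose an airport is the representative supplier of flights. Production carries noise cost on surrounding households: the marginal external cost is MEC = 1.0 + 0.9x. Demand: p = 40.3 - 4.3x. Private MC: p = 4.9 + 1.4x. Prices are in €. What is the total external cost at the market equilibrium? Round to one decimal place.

Market equilibrium (private): 4.9 + 1.4x = 40.3 - 4.3x → x_m = 6.2105.
Total external cost = ∫₀^{x_m} (1.0 + 0.9x) dx = 1.0×6.2105 + ½×0.9×6.2105² = 23.5671.

€23.6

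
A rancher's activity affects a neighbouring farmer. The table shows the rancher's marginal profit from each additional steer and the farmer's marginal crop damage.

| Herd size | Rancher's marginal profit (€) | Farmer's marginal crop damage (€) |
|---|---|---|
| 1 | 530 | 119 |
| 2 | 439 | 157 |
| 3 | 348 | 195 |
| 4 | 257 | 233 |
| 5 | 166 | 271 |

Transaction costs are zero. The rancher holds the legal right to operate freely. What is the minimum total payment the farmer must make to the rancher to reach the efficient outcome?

Left alone the rancher would choose level 5 (marginal profit stays positive).
Efficient level: k* = 4 (marginal profit ≥ marginal crop damage through 4).
The farmer must at least cover the rancher's forgone profit from cutting 5→4: 166 = 166.

€166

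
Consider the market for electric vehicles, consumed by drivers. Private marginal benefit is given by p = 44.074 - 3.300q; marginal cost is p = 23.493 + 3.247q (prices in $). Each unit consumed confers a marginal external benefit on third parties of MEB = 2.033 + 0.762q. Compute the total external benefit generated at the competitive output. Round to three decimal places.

Market equilibrium (private): 23.493 + 3.247q = 44.074 - 3.300q → q_m = 3.1436.
Total external benefit = ∫₀^{q_m} (2.033 + 0.762q) dq = 2.033×3.1436 + ½×0.762×3.1436² = 10.1561.

$10.156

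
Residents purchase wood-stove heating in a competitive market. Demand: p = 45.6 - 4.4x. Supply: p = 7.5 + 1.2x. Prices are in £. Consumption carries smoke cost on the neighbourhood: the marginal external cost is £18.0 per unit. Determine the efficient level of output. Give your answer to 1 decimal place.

x* = 3.6

Social marginal benefit = demand − MEC = 27.6 - 4.4x.
Set SMB = MC: 27.6 - 4.4x = 7.5 + 1.2x → x* = 3.5893.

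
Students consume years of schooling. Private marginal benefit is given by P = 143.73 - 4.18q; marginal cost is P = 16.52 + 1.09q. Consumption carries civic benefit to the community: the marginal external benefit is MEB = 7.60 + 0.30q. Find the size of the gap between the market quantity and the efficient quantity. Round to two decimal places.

Market equilibrium (private): 16.52 + 1.09q = 143.73 - 4.18q → q_m = 24.1385.
Social marginal benefit = demand + MEB = 151.33 - 3.88q.
Set SMB = MC: 151.33 - 3.88q = 16.52 + 1.09q → q* = 27.1247.
Gap = |24.1385 − 27.1247| = 2.9862.

2.99 units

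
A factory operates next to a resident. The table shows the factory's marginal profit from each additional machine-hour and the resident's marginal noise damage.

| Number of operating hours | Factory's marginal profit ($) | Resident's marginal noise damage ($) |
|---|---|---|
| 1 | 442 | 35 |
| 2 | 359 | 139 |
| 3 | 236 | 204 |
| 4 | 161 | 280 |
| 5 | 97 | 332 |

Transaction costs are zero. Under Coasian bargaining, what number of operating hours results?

Bargaining reaches the level where marginal profit last exceeds marginal noise damage.
That holds through level 3 (236 ≥ 204) but not at 4 (161 < 280).

3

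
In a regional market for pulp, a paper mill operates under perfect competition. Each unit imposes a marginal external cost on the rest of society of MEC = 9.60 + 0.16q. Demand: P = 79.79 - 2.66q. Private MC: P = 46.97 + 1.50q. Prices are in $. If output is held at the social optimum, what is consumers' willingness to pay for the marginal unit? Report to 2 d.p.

P = $65.49

Social marginal cost = private MC + MEC = 56.57 + 1.66q.
Set SMC = demand: 56.57 + 1.66q = 79.79 - 2.66q → q* = 5.3750.
Consumer price on the demand curve at q*: 79.79 − 2.66×5.3750 = 65.4925.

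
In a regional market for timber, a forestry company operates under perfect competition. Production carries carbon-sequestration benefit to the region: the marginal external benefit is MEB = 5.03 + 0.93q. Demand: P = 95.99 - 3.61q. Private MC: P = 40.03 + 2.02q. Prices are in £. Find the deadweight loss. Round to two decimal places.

DWL = £21.67

Market equilibrium (private): 40.03 + 2.02q = 95.99 - 3.61q → q_m = 9.9396.
Social marginal cost = private MC − MEB = 35.00 + 1.09q.
Set SMC = demand: 35.00 + 1.09q = 95.99 - 3.61q → q* = 12.9766.
Between q* and q_m the wedge demand − SMC runs linearly from 0 to MEB(q_m), so the loss is a triangle.
DWL = ½ × 3.0370 × 14.2738 = 21.6748.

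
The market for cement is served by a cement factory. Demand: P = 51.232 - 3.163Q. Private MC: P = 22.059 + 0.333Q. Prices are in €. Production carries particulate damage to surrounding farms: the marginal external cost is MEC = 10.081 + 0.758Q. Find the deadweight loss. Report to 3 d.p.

Market equilibrium (private): 22.059 + 0.333Q = 51.232 - 3.163Q → Q_m = 8.3447.
Social marginal cost = private MC + MEC = 32.140 + 1.091Q.
Set SMC = demand: 32.140 + 1.091Q = 51.232 - 3.163Q → Q* = 4.4880.
The welfare-loss triangle has base |Q_m − Q*| and height MEC(Q_m) (the vertical gap between SMC and demand is zero at Q* and MEC at Q_m).
DWL = ½ × 3.8567 × 16.4063 = 31.6371.

DWL = €31.637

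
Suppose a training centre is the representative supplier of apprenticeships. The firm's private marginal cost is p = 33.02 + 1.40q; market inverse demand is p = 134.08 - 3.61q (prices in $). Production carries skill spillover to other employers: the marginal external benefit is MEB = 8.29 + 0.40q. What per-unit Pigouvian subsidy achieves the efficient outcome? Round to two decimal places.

subsidy = $17.78 per unit

Social marginal cost = private MC − MEB = 24.73 + q.
Set SMC = demand: 24.73 + q = 134.08 - 3.61q → q* = 23.7202.
The Pigouvian subsidy equals MEB at q*: 8.29 + 0.40×23.7202 = 17.7781.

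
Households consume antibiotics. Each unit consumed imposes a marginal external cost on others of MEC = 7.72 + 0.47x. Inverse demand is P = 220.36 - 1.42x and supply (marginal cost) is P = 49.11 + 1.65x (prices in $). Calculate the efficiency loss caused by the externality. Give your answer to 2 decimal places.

DWL = $162.68

Market equilibrium (private): 49.11 + 1.65x = 220.36 - 1.42x → x_m = 55.7818.
Social marginal benefit = demand − MEC = 212.64 - 1.89x.
Set SMB = MC: 212.64 - 1.89x = 49.11 + 1.65x → x* = 46.1949.
The loss is the area between SMB and MC from x* to x_m; with linear curves that's a triangle of height MEC(x_m).
DWL = ½ × 9.5869 × 33.9374 = 162.6772.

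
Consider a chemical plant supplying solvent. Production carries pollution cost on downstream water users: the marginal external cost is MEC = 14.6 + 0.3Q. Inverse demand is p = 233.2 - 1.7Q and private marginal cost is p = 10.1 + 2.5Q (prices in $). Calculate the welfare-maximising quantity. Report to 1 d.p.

Social marginal cost = private MC + MEC = 24.7 + 2.8Q.
Set SMC = demand: 24.7 + 2.8Q = 233.2 - 1.7Q → Q* = 46.3333.

Q* = 46.3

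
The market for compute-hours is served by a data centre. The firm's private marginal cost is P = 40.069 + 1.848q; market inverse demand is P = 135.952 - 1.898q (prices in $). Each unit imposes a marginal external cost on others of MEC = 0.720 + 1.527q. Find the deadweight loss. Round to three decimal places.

Market equilibrium (private): 40.069 + 1.848q = 135.952 - 1.898q → q_m = 25.5961.
Social marginal cost = private MC + MEC = 40.789 + 3.375q.
Set SMC = demand: 40.789 + 3.375q = 135.952 - 1.898q → q* = 18.0472.
Between q* and q_m the wedge SMC − demand runs linearly from 0 to MEC(q_m), so the loss is a triangle.
DWL = ½ × 7.5489 × 39.8052 = 150.2427.

DWL = $150.243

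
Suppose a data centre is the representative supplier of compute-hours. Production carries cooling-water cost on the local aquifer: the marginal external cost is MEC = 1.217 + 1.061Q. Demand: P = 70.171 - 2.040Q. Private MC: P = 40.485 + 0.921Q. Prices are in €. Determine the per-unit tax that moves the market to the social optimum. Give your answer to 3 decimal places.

tax = €8.727 per unit

Social marginal cost = private MC + MEC = 41.702 + 1.982Q.
Set SMC = demand: 41.702 + 1.982Q = 70.171 - 2.040Q → Q* = 7.0783.
The Pigouvian tax equals MEC at Q*: 1.217 + 1.061×7.0783 = 8.7271.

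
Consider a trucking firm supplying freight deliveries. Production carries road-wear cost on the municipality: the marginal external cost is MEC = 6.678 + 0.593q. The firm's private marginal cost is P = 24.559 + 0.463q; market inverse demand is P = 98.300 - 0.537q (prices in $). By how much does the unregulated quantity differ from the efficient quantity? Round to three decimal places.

31.642 units

Market equilibrium (private): 24.559 + 0.463q = 98.300 - 0.537q → q_m = 73.7410.
Social marginal cost = private MC + MEC = 31.237 + 1.056q.
Set SMC = demand: 31.237 + 1.056q = 98.300 - 0.537q → q* = 42.0986.
Gap = |73.7410 − 42.0986| = 31.6424.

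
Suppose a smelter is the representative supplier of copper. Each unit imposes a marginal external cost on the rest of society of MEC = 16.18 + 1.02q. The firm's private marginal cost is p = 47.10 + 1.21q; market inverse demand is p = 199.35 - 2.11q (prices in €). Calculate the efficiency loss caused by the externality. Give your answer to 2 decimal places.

Market equilibrium (private): 47.10 + 1.21q = 199.35 - 2.11q → q_m = 45.8584.
Social marginal cost = private MC + MEC = 63.28 + 2.23q.
Set SMC = demand: 63.28 + 2.23q = 199.35 - 2.11q → q* = 31.3525.
The loss is the area between SMC and demand from q* to q_m; with linear curves that's a triangle of height MEC(q_m).
DWL = ½ × 14.5059 × 62.9556 = 456.6138.

DWL = €456.61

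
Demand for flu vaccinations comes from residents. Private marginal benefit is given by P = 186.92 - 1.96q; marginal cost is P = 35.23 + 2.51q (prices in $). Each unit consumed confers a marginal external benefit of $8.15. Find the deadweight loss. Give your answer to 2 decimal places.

Market equilibrium (private): 35.23 + 2.51q = 186.92 - 1.96q → q_m = 33.9351.
Social marginal benefit = demand + MEB = 195.07 - 1.96q.
Set SMB = MC: 195.07 - 1.96q = 35.23 + 2.51q → q* = 35.7584.
The loss is the area between SMB and MC from q* to q_m; with linear curves that's a triangle of height MEB(q_m).
DWL = ½ × 1.8233 × 8.1500 = 7.4299.

DWL = $7.43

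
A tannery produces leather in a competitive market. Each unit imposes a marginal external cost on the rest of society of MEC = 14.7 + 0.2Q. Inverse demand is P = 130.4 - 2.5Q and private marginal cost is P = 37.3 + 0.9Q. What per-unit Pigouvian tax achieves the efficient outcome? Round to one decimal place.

Social marginal cost = private MC + MEC = 52.0 + 1.1Q.
Set SMC = demand: 52.0 + 1.1Q = 130.4 - 2.5Q → Q* = 21.7778.
The Pigouvian tax equals MEC at Q*: 14.7 + 0.2×21.7778 = 19.0556.

tax = 19.1 per unit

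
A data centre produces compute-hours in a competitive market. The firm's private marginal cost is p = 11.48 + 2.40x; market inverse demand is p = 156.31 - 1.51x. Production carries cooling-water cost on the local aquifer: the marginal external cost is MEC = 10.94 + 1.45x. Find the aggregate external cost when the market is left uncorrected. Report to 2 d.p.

Market equilibrium (private): 11.48 + 2.40x = 156.31 - 1.51x → x_m = 37.0409.
Total external cost = ∫₀^{x_m} (10.94 + 1.45x) dx = 10.94×37.0409 + ½×1.45×37.0409² = 1399.9479.

1399.95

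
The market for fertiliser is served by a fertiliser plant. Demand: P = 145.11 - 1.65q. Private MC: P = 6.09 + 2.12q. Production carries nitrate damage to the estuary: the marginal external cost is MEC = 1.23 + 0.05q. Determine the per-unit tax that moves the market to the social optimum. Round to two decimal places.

tax = 3.03 per unit

Social marginal cost = private MC + MEC = 7.32 + 2.17q.
Set SMC = demand: 7.32 + 2.17q = 145.11 - 1.65q → q* = 36.0707.
The Pigouvian tax equals MEC at q*: 1.23 + 0.05×36.0707 = 3.0335.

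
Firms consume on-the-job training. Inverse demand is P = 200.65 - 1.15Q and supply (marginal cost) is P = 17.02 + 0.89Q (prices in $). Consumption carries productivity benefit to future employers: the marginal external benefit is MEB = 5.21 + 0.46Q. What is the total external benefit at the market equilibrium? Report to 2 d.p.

$2332.59

Market equilibrium (private): 17.02 + 0.89Q = 200.65 - 1.15Q → Q_m = 90.0147.
Total external benefit = ∫₀^{Q_m} (5.21 + 0.46Q) dQ = 5.21×90.0147 + ½×0.46×90.0147² = 2332.5852.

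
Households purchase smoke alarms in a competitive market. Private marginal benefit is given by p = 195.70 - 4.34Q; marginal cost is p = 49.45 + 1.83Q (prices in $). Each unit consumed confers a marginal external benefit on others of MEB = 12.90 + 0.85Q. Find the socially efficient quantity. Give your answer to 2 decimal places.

Q* = 29.92

Social marginal benefit = demand + MEB = 208.60 - 3.49Q.
Set SMB = MC: 208.60 - 3.49Q = 49.45 + 1.83Q → Q* = 29.9154.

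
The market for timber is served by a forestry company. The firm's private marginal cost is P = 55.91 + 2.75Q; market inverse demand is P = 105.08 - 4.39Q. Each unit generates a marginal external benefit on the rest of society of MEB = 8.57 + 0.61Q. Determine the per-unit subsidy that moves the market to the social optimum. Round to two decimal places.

Social marginal cost = private MC − MEB = 47.34 + 2.14Q.
Set SMC = demand: 47.34 + 2.14Q = 105.08 - 4.39Q → Q* = 8.8423.
The Pigouvian subsidy equals MEB at Q*: 8.57 + 0.61×8.8423 = 13.9638.

subsidy = 13.96 per unit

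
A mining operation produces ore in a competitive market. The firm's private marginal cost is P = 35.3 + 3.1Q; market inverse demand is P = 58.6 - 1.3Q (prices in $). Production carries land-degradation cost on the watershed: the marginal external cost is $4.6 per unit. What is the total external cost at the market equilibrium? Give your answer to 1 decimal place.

$24.4

Market equilibrium (private): 35.3 + 3.1Q = 58.6 - 1.3Q → Q_m = 5.2955.
Total external cost = MEC × Q_m = 4.6 × 5.2955 = 24.3593.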